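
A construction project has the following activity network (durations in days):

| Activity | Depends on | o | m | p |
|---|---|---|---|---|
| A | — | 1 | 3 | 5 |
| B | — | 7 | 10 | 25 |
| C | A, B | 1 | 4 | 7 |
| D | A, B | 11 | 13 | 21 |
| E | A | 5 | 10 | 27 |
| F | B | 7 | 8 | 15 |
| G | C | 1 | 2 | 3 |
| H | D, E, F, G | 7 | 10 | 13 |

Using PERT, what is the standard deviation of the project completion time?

3.57 days

te_A = (1 + 4·3 + 5)/6 = 18/6 = 3; σ²_A = ((5−1)/6)² = 0.444
te_B = (7 + 4·10 + 25)/6 = 72/6 = 12; σ²_B = ((25−7)/6)² = 9.000
te_C = (1 + 4·4 + 7)/6 = 24/6 = 4; σ²_C = ((7−1)/6)² = 1.000
te_D = (11 + 4·13 + 21)/6 = 84/6 = 14; σ²_D = ((21−11)/6)² = 2.778
te_E = (5 + 4·10 + 27)/6 = 72/6 = 12; σ²_E = ((27−5)/6)² = 13.444
te_F = (7 + 4·8 + 15)/6 = 54/6 = 9; σ²_F = ((15−7)/6)² = 1.778
te_G = (1 + 4·2 + 3)/6 = 12/6 = 2; σ²_G = ((3−1)/6)² = 0.111
te_H = (7 + 4·10 + 13)/6 = 60/6 = 10; σ²_H = ((13−7)/6)² = 1.000

Forward pass:
ES_A = 0; EF_A = 3
ES_B = 0; EF_B = 12
ES_C = max(EF_A=3, EF_B=12) = 12; EF_C = 12+4 = 16
ES_D = max(EF_A=3, EF_B=12) = 12; EF_D = 12+14 = 26
ES_E = 3; EF_E = 3+12 = 15
ES_F = 12; EF_F = 12+9 = 21
ES_G = 16; EF_G = 16+2 = 18
ES_H = max(EF_D=26, EF_E=15, EF_F=21, EF_G=18) = 26; EF_H = 26+10 = 36
Expected project duration μ = 36 days. Critical path: B → D → H.

Variance along critical path = 9.000 + 2.778 + 1.000 = 12.778
σ = √12.778 = 3.575 days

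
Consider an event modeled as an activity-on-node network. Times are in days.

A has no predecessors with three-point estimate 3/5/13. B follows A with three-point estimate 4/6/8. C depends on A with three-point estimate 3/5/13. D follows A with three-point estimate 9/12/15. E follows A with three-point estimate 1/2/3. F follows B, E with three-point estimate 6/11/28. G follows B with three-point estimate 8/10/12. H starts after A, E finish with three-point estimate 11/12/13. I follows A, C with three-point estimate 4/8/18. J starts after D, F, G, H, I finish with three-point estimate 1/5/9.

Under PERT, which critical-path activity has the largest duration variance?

te_A = (3 + 4·5 + 13)/6 = 36/6 = 6; σ²_A = ((13−3)/6)² = 2.778
te_B = (4 + 4·6 + 8)/6 = 36/6 = 6; σ²_B = ((8−4)/6)² = 0.444
te_C = (3 + 4·5 + 13)/6 = 36/6 = 6; σ²_C = ((13−3)/6)² = 2.778
te_D = (9 + 4·12 + 15)/6 = 72/6 = 12; σ²_D = ((15−9)/6)² = 1.000
te_E = (1 + 4·2 + 3)/6 = 12/6 = 2; σ²_E = ((3−1)/6)² = 0.111
te_F = (6 + 4·11 + 28)/6 = 78/6 = 13; σ²_F = ((28−6)/6)² = 13.444
te_G = (8 + 4·10 + 12)/6 = 60/6 = 10; σ²_G = ((12−8)/6)² = 0.444
te_H = (11 + 4·12 + 13)/6 = 72/6 = 12; σ²_H = ((13−11)/6)² = 0.111
te_I = (4 + 4·8 + 18)/6 = 54/6 = 9; σ²_I = ((18−4)/6)² = 5.444
te_J = (1 + 4·5 + 9)/6 = 30/6 = 5; σ²_J = ((9−1)/6)² = 1.778

Forward pass:
ES_A = 0; EF_A = 6
ES_B = 6; EF_B = 6+6 = 12
ES_C = 6; EF_C = 6+6 = 12
ES_D = 6; EF_D = 6+12 = 18
ES_E = 6; EF_E = 6+2 = 8
ES_F = max(EF_B=12, EF_E=8) = 12; EF_F = 12+13 = 25
ES_G = 12; EF_G = 12+10 = 22
ES_H = max(EF_A=6, EF_E=8) = 8; EF_H = 8+12 = 20
ES_I = max(EF_A=6, EF_C=12) = 12; EF_I = 12+9 = 21
ES_J = max(EF_D=18, EF_F=25, EF_G=22, EF_H=20, EF_I=21) = 25; EF_J = 25+5 = 30
Expected project duration μ = 30 days. Critical path: A → B → F → J.

Variances on critical path: σ²_A=2.778, σ²_B=0.444, σ²_F=13.444, σ²_J=1.778.
Largest is σ²_F = 13.444.

F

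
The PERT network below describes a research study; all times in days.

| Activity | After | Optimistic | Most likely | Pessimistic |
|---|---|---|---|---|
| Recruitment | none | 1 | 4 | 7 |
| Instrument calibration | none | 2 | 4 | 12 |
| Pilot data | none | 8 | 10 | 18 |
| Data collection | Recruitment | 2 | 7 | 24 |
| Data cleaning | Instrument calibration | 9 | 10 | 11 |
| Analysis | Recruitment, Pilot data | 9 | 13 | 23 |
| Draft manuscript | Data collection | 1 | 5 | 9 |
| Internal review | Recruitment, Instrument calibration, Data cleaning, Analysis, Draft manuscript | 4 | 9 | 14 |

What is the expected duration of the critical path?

te_Recruitment = (1 + 4·4 + 7)/6 = 24/6 = 4
te_Instrument calibration = (2 + 4·4 + 12)/6 = 30/6 = 5
te_Pilot data = (8 + 4·10 + 18)/6 = 66/6 = 11
te_Data collection = (2 + 4·7 + 24)/6 = 54/6 = 9
te_Data cleaning = (9 + 4·10 + 11)/6 = 60/6 = 10
te_Analysis = (9 + 4·13 + 23)/6 = 84/6 = 14
te_Draft manuscript = (1 + 4·5 + 9)/6 = 30/6 = 5
te_Internal review = (4 + 4·9 + 14)/6 = 54/6 = 9

Forward pass:
ES_Recruitment = 0; EF_Recruitment = 4
ES_Instrument calibration = 0; EF_Instrument calibration = 5
ES_Pilot data = 0; EF_Pilot data = 11
ES_Data collection = 4; EF_Data collection = 4+9 = 13
ES_Data cleaning = 5; EF_Data cleaning = 5+10 = 15
ES_Analysis = max(EF_Recruitment=4, EF_Pilot data=11) = 11; EF_Analysis = 11+14 = 25
ES_Draft manuscript = 13; EF_Draft manuscript = 13+5 = 18
ES_Internal review = max(EF_Recruitment=4, EF_Instrument calibration=5, EF_Data cleaning=15, EF_Analysis=25, EF_Draft manuscript=18) = 25; EF_Internal review = 25+9 = 34
Expected project duration μ = 34 days. Critical path: Pilot data → Analysis → Internal review.

34 days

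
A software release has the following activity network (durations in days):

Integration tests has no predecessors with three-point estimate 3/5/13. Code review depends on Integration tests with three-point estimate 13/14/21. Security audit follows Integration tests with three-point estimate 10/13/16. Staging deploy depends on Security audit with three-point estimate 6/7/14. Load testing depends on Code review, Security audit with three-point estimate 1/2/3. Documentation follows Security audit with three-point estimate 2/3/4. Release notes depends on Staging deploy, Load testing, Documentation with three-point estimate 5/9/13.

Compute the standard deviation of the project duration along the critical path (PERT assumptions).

2.71 days

te_Integration tests = (3 + 4·5 + 13)/6 = 36/6 = 6; σ²_Integration tests = ((13−3)/6)² = 2.778
te_Code review = (13 + 4·14 + 21)/6 = 90/6 = 15; σ²_Code review = ((21−13)/6)² = 1.778
te_Security audit = (10 + 4·13 + 16)/6 = 78/6 = 13; σ²_Security audit = ((16−10)/6)² = 1.000
te_Staging deploy = (6 + 4·7 + 14)/6 = 48/6 = 8; σ²_Staging deploy = ((14−6)/6)² = 1.778
te_Load testing = (1 + 4·2 + 3)/6 = 12/6 = 2; σ²_Load testing = ((3−1)/6)² = 0.111
te_Documentation = (2 + 4·3 + 4)/6 = 18/6 = 3; σ²_Documentation = ((4−2)/6)² = 0.111
te_Release notes = (5 + 4·9 + 13)/6 = 54/6 = 9; σ²_Release notes = ((13−5)/6)² = 1.778

Forward pass:
ES_Integration tests = 0; EF_Integration tests = 6
ES_Code review = 6; EF_Code review = 6+15 = 21
ES_Security audit = 6; EF_Security audit = 6+13 = 19
ES_Staging deploy = 19; EF_Staging deploy = 19+8 = 27
ES_Load testing = max(EF_Code review=21, EF_Security audit=19) = 21; EF_Load testing = 21+2 = 23
ES_Documentation = 19; EF_Documentation = 19+3 = 22
ES_Release notes = max(EF_Staging deploy=27, EF_Load testing=23, EF_Documentation=22) = 27; EF_Release notes = 27+9 = 36
Expected project duration μ = 36 days. Critical path: Integration tests → Security audit → Staging deploy → Release notes.

Variance along critical path = 2.778 + 1.000 + 1.778 + 1.778 = 7.333
σ = √7.333 = 2.708 days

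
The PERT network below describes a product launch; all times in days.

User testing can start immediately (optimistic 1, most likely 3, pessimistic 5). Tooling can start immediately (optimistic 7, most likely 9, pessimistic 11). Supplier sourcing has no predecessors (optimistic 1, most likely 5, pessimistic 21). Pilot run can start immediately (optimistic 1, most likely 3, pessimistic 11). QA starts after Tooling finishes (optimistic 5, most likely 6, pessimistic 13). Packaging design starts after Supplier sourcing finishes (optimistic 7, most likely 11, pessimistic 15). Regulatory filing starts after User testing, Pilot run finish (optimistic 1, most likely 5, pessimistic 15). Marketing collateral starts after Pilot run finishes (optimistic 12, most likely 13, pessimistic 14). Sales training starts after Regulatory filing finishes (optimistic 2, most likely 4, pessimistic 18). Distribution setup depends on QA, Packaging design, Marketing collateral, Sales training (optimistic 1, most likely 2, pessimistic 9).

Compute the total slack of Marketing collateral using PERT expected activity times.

1 days

te_User testing = (1 + 4·3 + 5)/6 = 18/6 = 3
te_Tooling = (7 + 4·9 + 11)/6 = 54/6 = 9
te_Supplier sourcing = (1 + 4·5 + 21)/6 = 42/6 = 7
te_Pilot run = (1 + 4·3 + 11)/6 = 24/6 = 4
te_QA = (5 + 4·6 + 13)/6 = 42/6 = 7
te_Packaging design = (7 + 4·11 + 15)/6 = 66/6 = 11
te_Regulatory filing = (1 + 4·5 + 15)/6 = 36/6 = 6
te_Marketing collateral = (12 + 4·13 + 14)/6 = 78/6 = 13
te_Sales training = (2 + 4·4 + 18)/6 = 36/6 = 6
te_Distribution setup = (1 + 4·2 + 9)/6 = 18/6 = 3

Forward pass:
ES_User testing = 0; EF_User testing = 3
ES_Tooling = 0; EF_Tooling = 9
ES_Supplier sourcing = 0; EF_Supplier sourcing = 7
ES_Pilot run = 0; EF_Pilot run = 4
ES_QA = 9; EF_QA = 9+7 = 16
ES_Packaging design = 7; EF_Packaging design = 7+11 = 18
ES_Regulatory filing = max(EF_User testing=3, EF_Pilot run=4) = 4; EF_Regulatory filing = 4+6 = 10
ES_Marketing collateral = 4; EF_Marketing collateral = 4+13 = 17
ES_Sales training = 10; EF_Sales training = 10+6 = 16
ES_Distribution setup = max(EF_QA=16, EF_Packaging design=18, EF_Marketing collateral=17, EF_Sales training=16) = 18; EF_Distribution setup = 18+3 = 21
Expected project duration μ = 21 days. Critical path: Supplier sourcing → Packaging design → Distribution setup.

Backward pass:
LF_Distribution setup = 21; LS_Distribution setup = 21−3 = 18
LF_Sales training = LS_Distribution setup = 18; LS_Sales training = 18−6 = 12
LF_Marketing collateral = LS_Distribution setup = 18; LS_Marketing collateral = 18−13 = 5
LF_Regulatory filing = LS_Sales training = 12; LS_Regulatory filing = 12−6 = 6
LF_Packaging design = LS_Distribution setup = 18; LS_Packaging design = 18−11 = 7
LF_QA = LS_Distribution setup = 18; LS_QA = 18−7 = 11
LF_Pilot run = min(LS_Regulatory filing=6, LS_Marketing collateral=5) = 5; LS_Pilot run = 5−4 = 1
LF_Supplier sourcing = LS_Packaging design = 7; LS_Supplier sourcing = 7−7 = 0
LF_Tooling = LS_QA = 11; LS_Tooling = 11−9 = 2
LF_User testing = LS_Regulatory filing = 6; LS_User testing = 6−3 = 3
Slack_Marketing collateral = LS_Marketing collateral − ES_Marketing collateral = 5 − 4 = 1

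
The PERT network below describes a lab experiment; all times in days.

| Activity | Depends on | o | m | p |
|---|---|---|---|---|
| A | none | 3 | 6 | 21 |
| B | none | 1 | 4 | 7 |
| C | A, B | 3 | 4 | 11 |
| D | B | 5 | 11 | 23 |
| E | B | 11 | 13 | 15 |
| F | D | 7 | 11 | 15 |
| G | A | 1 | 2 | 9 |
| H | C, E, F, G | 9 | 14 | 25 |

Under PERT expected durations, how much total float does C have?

te_A = (3 + 4·6 + 21)/6 = 48/6 = 8
te_B = (1 + 4·4 + 7)/6 = 24/6 = 4
te_C = (3 + 4·4 + 11)/6 = 30/6 = 5
te_D = (5 + 4·11 + 23)/6 = 72/6 = 12
te_E = (11 + 4·13 + 15)/6 = 78/6 = 13
te_F = (7 + 4·11 + 15)/6 = 66/6 = 11
te_G = (1 + 4·2 + 9)/6 = 18/6 = 3
te_H = (9 + 4·14 + 25)/6 = 90/6 = 15

Forward pass:
ES_A = 0; EF_A = 8
ES_B = 0; EF_B = 4
ES_C = max(EF_A=8, EF_B=4) = 8; EF_C = 8+5 = 13
ES_D = 4; EF_D = 4+12 = 16
ES_E = 4; EF_E = 4+13 = 17
ES_F = 16; EF_F = 16+11 = 27
ES_G = 8; EF_G = 8+3 = 11
ES_H = max(EF_C=13, EF_E=17, EF_F=27, EF_G=11) = 27; EF_H = 27+15 = 42
Expected project duration μ = 42 days. Critical path: B → D → F → H.

Backward pass:
LF_H = 42; LS_H = 42−15 = 27
LF_G = LS_H = 27; LS_G = 27−3 = 24
LF_F = LS_H = 27; LS_F = 27−11 = 16
LF_E = LS_H = 27; LS_E = 27−13 = 14
LF_D = LS_F = 16; LS_D = 16−12 = 4
LF_C = LS_H = 27; LS_C = 27−5 = 22
LF_B = min(LS_C=22, LS_D=4, LS_E=14) = 4; LS_B = 4−4 = 0
LF_A = min(LS_C=22, LS_G=24) = 22; LS_A = 22−8 = 14
Slack_C = LS_C − ES_C = 22 − 8 = 14

14 days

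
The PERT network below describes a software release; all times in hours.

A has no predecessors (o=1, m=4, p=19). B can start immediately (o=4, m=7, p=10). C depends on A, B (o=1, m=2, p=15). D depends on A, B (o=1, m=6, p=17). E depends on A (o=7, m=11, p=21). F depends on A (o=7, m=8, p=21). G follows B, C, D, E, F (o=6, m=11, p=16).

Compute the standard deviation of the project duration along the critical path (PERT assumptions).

4.15 hours

te_A = (1 + 4·4 + 19)/6 = 36/6 = 6; σ²_A = ((19−1)/6)² = 9.000
te_B = (4 + 4·7 + 10)/6 = 42/6 = 7; σ²_B = ((10−4)/6)² = 1.000
te_C = (1 + 4·2 + 15)/6 = 24/6 = 4; σ²_C = ((15−1)/6)² = 5.444
te_D = (1 + 4·6 + 17)/6 = 42/6 = 7; σ²_D = ((17−1)/6)² = 7.111
te_E = (7 + 4·11 + 21)/6 = 72/6 = 12; σ²_E = ((21−7)/6)² = 5.444
te_F = (7 + 4·8 + 21)/6 = 60/6 = 10; σ²_F = ((21−7)/6)² = 5.444
te_G = (6 + 4·11 + 16)/6 = 66/6 = 11; σ²_G = ((16−6)/6)² = 2.778

Forward pass:
ES_A = 0; EF_A = 6
ES_B = 0; EF_B = 7
ES_C = max(EF_A=6, EF_B=7) = 7; EF_C = 7+4 = 11
ES_D = max(EF_A=6, EF_B=7) = 7; EF_D = 7+7 = 14
ES_E = 6; EF_E = 6+12 = 18
ES_F = 6; EF_F = 6+10 = 16
ES_G = max(EF_B=7, EF_C=11, EF_D=14, EF_E=18, EF_F=16) = 18; EF_G = 18+11 = 29
Expected project duration μ = 29 hours. Critical path: A → E → G.

Variance along critical path = 9.000 + 5.444 + 2.778 = 17.222
σ = √17.222 = 4.150 hours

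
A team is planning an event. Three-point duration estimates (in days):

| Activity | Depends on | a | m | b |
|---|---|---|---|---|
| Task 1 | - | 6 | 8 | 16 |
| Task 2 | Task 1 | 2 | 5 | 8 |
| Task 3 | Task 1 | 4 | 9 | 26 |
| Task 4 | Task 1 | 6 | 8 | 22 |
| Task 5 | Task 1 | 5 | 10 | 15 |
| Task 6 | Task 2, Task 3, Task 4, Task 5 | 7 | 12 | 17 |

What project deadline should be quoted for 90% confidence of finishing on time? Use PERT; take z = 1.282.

te_Task 1 = (6 + 4·8 + 16)/6 = 54/6 = 9; σ²_Task 1 = ((16−6)/6)² = 2.778
te_Task 2 = (2 + 4·5 + 8)/6 = 30/6 = 5; σ²_Task 2 = ((8−2)/6)² = 1.000
te_Task 3 = (4 + 4·9 + 26)/6 = 66/6 = 11; σ²_Task 3 = ((26−4)/6)² = 13.444
te_Task 4 = (6 + 4·8 + 22)/6 = 60/6 = 10; σ²_Task 4 = ((22−6)/6)² = 7.111
te_Task 5 = (5 + 4·10 + 15)/6 = 60/6 = 10; σ²_Task 5 = ((15−5)/6)² = 2.778
te_Task 6 = (7 + 4·12 + 17)/6 = 72/6 = 12; σ²_Task 6 = ((17−7)/6)² = 2.778

Forward pass:
ES_Task 1 = 0; EF_Task 1 = 9
ES_Task 2 = 9; EF_Task 2 = 9+5 = 14
ES_Task 3 = 9; EF_Task 3 = 9+11 = 20
ES_Task 4 = 9; EF_Task 4 = 9+10 = 19
ES_Task 5 = 9; EF_Task 5 = 9+10 = 19
ES_Task 6 = max(EF_Task 2=14, EF_Task 3=20, EF_Task 4=19, EF_Task 5=19) = 20; EF_Task 6 = 20+12 = 32
Expected project duration μ = 32 days. Critical path: Task 1 → Task 3 → Task 6.

Variance along critical path = 2.778 + 13.444 + 2.778 = 19.000; σ = 4.359 days.
D = μ + z·σ = 32 + 1.282·4.359 = 37.6 days

37.6 days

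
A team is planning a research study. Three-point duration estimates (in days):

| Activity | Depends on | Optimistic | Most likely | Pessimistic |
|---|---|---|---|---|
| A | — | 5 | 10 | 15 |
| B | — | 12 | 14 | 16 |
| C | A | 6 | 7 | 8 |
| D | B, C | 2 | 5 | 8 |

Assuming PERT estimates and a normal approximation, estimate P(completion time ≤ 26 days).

te_A = (5 + 4·10 + 15)/6 = 60/6 = 10; σ²_A = ((15−5)/6)² = 2.778
te_B = (12 + 4·14 + 16)/6 = 84/6 = 14; σ²_B = ((16−12)/6)² = 0.444
te_C = (6 + 4·7 + 8)/6 = 42/6 = 7; σ²_C = ((8−6)/6)² = 0.111
te_D = (2 + 4·5 + 8)/6 = 30/6 = 5; σ²_D = ((8−2)/6)² = 1.000

Forward pass:
ES_A = 0; EF_A = 10
ES_B = 0; EF_B = 14
ES_C = 10; EF_C = 10+7 = 17
ES_D = max(EF_B=14, EF_C=17) = 17; EF_D = 17+5 = 22
Expected project duration μ = 22 days. Critical path: A → C → D.

Variance along critical path = 2.778 + 0.111 + 1.000 = 3.889; σ = √3.889 = 1.972 days.
Z = (26 − 22) / 1.972 = 2.028
P(T ≤ 26) = Φ(2.028) ≈ 0.979

0.979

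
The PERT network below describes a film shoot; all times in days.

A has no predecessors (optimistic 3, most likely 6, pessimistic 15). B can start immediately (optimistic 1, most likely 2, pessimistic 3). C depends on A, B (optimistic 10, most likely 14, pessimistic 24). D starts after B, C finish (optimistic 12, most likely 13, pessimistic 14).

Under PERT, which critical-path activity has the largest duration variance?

C

te_A = (3 + 4·6 + 15)/6 = 42/6 = 7; σ²_A = ((15−3)/6)² = 4.000
te_B = (1 + 4·2 + 3)/6 = 12/6 = 2; σ²_B = ((3−1)/6)² = 0.111
te_C = (10 + 4·14 + 24)/6 = 90/6 = 15; σ²_C = ((24−10)/6)² = 5.444
te_D = (12 + 4·13 + 14)/6 = 78/6 = 13; σ²_D = ((14−12)/6)² = 0.111

Forward pass:
ES_A = 0; EF_A = 7
ES_B = 0; EF_B = 2
ES_C = max(EF_A=7, EF_B=2) = 7; EF_C = 7+15 = 22
ES_D = max(EF_B=2, EF_C=22) = 22; EF_D = 22+13 = 35
Expected project duration μ = 35 days. Critical path: A → C → D.

Variances on critical path: σ²_A=4.000, σ²_C=5.444, σ²_D=0.111.
Largest is σ²_C = 5.444.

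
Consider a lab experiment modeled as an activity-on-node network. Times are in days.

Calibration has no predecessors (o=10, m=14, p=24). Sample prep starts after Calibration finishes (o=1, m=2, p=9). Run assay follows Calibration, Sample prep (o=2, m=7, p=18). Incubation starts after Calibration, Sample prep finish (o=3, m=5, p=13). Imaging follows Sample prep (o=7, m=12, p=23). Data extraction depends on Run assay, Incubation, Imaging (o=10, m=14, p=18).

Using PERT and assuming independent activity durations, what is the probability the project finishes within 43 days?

te_Calibration = (10 + 4·14 + 24)/6 = 90/6 = 15; σ²_Calibration = ((24−10)/6)² = 5.444
te_Sample prep = (1 + 4·2 + 9)/6 = 18/6 = 3; σ²_Sample prep = ((9−1)/6)² = 1.778
te_Run assay = (2 + 4·7 + 18)/6 = 48/6 = 8; σ²_Run assay = ((18−2)/6)² = 7.111
te_Incubation = (3 + 4·5 + 13)/6 = 36/6 = 6; σ²_Incubation = ((13−3)/6)² = 2.778
te_Imaging = (7 + 4·12 + 23)/6 = 78/6 = 13; σ²_Imaging = ((23−7)/6)² = 7.111
te_Data extraction = (10 + 4·14 + 18)/6 = 84/6 = 14; σ²_Data extraction = ((18−10)/6)² = 1.778

Forward pass:
ES_Calibration = 0; EF_Calibration = 15
ES_Sample prep = 15; EF_Sample prep = 15+3 = 18
ES_Run assay = max(EF_Calibration=15, EF_Sample prep=18) = 18; EF_Run assay = 18+8 = 26
ES_Incubation = max(EF_Calibration=15, EF_Sample prep=18) = 18; EF_Incubation = 18+6 = 24
ES_Imaging = 18; EF_Imaging = 18+13 = 31
ES_Data extraction = max(EF_Run assay=26, EF_Incubation=24, EF_Imaging=31) = 31; EF_Data extraction = 31+14 = 45
Expected project duration μ = 45 days. Critical path: Calibration → Sample prep → Imaging → Data extraction.

Variance along critical path = 5.444 + 1.778 + 7.111 + 1.778 = 16.111; σ = √16.111 = 4.014 days.
Z = (43 − 45) / 4.014 = -0.498
P(T ≤ 43) = Φ(-0.498) ≈ 0.309

0.309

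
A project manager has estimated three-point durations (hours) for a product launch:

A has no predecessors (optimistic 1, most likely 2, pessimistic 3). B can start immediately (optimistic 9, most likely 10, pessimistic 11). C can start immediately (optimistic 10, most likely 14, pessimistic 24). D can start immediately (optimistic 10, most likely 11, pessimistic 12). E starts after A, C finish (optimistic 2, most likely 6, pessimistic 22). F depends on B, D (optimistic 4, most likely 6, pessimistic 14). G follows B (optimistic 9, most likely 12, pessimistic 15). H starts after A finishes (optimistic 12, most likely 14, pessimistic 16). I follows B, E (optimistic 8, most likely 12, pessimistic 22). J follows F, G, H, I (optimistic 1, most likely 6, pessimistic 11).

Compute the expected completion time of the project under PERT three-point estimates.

te_A = (1 + 4·2 + 3)/6 = 12/6 = 2
te_B = (9 + 4·10 + 11)/6 = 60/6 = 10
te_C = (10 + 4·14 + 24)/6 = 90/6 = 15
te_D = (10 + 4·11 + 12)/6 = 66/6 = 11
te_E = (2 + 4·6 + 22)/6 = 48/6 = 8
te_F = (4 + 4·6 + 14)/6 = 42/6 = 7
te_G = (9 + 4·12 + 15)/6 = 72/6 = 12
te_H = (12 + 4·14 + 16)/6 = 84/6 = 14
te_I = (8 + 4·12 + 22)/6 = 78/6 = 13
te_J = (1 + 4·6 + 11)/6 = 36/6 = 6

Forward pass:
ES_A = 0; EF_A = 2
ES_B = 0; EF_B = 10
ES_C = 0; EF_C = 15
ES_D = 0; EF_D = 11
ES_E = max(EF_A=2, EF_C=15) = 15; EF_E = 15+8 = 23
ES_F = max(EF_B=10, EF_D=11) = 11; EF_F = 11+7 = 18
ES_G = 10; EF_G = 10+12 = 22
ES_H = 2; EF_H = 2+14 = 16
ES_I = max(EF_B=10, EF_E=23) = 23; EF_I = 23+13 = 36
ES_J = max(EF_F=18, EF_G=22, EF_H=16, EF_I=36) = 36; EF_J = 36+6 = 42
Expected project duration μ = 42 hours. Critical path: C → E → I → J.

42 hours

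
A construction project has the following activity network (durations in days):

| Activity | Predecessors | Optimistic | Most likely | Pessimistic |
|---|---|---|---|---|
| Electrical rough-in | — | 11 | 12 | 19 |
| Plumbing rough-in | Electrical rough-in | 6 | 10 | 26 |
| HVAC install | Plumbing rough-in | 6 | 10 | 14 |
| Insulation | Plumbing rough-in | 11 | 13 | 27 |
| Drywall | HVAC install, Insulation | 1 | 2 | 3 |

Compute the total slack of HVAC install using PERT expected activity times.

te_Electrical rough-in = (11 + 4·12 + 19)/6 = 78/6 = 13
te_Plumbing rough-in = (6 + 4·10 + 26)/6 = 72/6 = 12
te_HVAC install = (6 + 4·10 + 14)/6 = 60/6 = 10
te_Insulation = (11 + 4·13 + 27)/6 = 90/6 = 15
te_Drywall = (1 + 4·2 + 3)/6 = 12/6 = 2

Forward pass:
ES_Electrical rough-in = 0; EF_Electrical rough-in = 13
ES_Plumbing rough-in = 13; EF_Plumbing rough-in = 13+12 = 25
ES_HVAC install = 25; EF_HVAC install = 25+10 = 35
ES_Insulation = 25; EF_Insulation = 25+15 = 40
ES_Drywall = max(EF_HVAC install=35, EF_Insulation=40) = 40; EF_Drywall = 40+2 = 42
Expected project duration μ = 42 days. Critical path: Electrical rough-in → Plumbing rough-in → Insulation → Drywall.

Backward pass:
LF_Drywall = 42; LS_Drywall = 42−2 = 40
LF_Insulation = LS_Drywall = 40; LS_Insulation = 40−15 = 25
LF_HVAC install = LS_Drywall = 40; LS_HVAC install = 40−10 = 30
LF_Plumbing rough-in = min(LS_HVAC install=30, LS_Insulation=25) = 25; LS_Plumbing rough-in = 25−12 = 13
LF_Electrical rough-in = LS_Plumbing rough-in = 13; LS_Electrical rough-in = 13−13 = 0
Slack_HVAC install = LS_HVAC install − ES_HVAC install = 30 − 25 = 5

5 days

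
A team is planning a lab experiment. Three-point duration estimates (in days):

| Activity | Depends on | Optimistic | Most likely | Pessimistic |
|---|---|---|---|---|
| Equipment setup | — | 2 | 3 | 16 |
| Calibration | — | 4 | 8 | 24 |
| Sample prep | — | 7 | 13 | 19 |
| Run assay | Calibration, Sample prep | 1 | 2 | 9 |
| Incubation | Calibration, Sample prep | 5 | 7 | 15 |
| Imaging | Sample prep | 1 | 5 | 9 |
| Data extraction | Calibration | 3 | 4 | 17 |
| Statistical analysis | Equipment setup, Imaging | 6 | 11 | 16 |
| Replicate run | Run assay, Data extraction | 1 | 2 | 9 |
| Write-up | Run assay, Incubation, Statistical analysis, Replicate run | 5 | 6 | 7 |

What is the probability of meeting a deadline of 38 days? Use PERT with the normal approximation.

0.846

te_Equipment setup = (2 + 4·3 + 16)/6 = 30/6 = 5; σ²_Equipment setup = ((16−2)/6)² = 5.444
te_Calibration = (4 + 4·8 + 24)/6 = 60/6 = 10; σ²_Calibration = ((24−4)/6)² = 11.111
te_Sample prep = (7 + 4·13 + 19)/6 = 78/6 = 13; σ²_Sample prep = ((19−7)/6)² = 4.000
te_Run assay = (1 + 4·2 + 9)/6 = 18/6 = 3; σ²_Run assay = ((9−1)/6)² = 1.778
te_Incubation = (5 + 4·7 + 15)/6 = 48/6 = 8; σ²_Incubation = ((15−5)/6)² = 2.778
te_Imaging = (1 + 4·5 + 9)/6 = 30/6 = 5; σ²_Imaging = ((9−1)/6)² = 1.778
te_Data extraction = (3 + 4·4 + 17)/6 = 36/6 = 6; σ²_Data extraction = ((17−3)/6)² = 5.444
te_Statistical analysis = (6 + 4·11 + 16)/6 = 66/6 = 11; σ²_Statistical analysis = ((16−6)/6)² = 2.778
te_Replicate run = (1 + 4·2 + 9)/6 = 18/6 = 3; σ²_Replicate run = ((9−1)/6)² = 1.778
te_Write-up = (5 + 4·6 + 7)/6 = 36/6 = 6; σ²_Write-up = ((7−5)/6)² = 0.111

Forward pass:
ES_Equipment setup = 0; EF_Equipment setup = 5
ES_Calibration = 0; EF_Calibration = 10
ES_Sample prep = 0; EF_Sample prep = 13
ES_Run assay = max(EF_Calibration=10, EF_Sample prep=13) = 13; EF_Run assay = 13+3 = 16
ES_Incubation = max(EF_Calibration=10, EF_Sample prep=13) = 13; EF_Incubation = 13+8 = 21
ES_Imaging = 13; EF_Imaging = 13+5 = 18
ES_Data extraction = 10; EF_Data extraction = 10+6 = 16
ES_Statistical analysis = max(EF_Equipment setup=5, EF_Imaging=18) = 18; EF_Statistical analysis = 18+11 = 29
ES_Replicate run = max(EF_Run assay=16, EF_Data extraction=16) = 16; EF_Replicate run = 16+3 = 19
ES_Write-up = max(EF_Run assay=16, EF_Incubation=21, EF_Statistical analysis=29, EF_Replicate run=19) = 29; EF_Write-up = 29+6 = 35
Expected project duration μ = 35 days. Critical path: Sample prep → Imaging → Statistical analysis → Write-up.

Variance along critical path = 4.000 + 1.778 + 2.778 + 0.111 = 8.667; σ = √8.667 = 2.944 days.
Z = (38 − 35) / 2.944 = 1.019
P(T ≤ 38) = Φ(1.019) ≈ 0.846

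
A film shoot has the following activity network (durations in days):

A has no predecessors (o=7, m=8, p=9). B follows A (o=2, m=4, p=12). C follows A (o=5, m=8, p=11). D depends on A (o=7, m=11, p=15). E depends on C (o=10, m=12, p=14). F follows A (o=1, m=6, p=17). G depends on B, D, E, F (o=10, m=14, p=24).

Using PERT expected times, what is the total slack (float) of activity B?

15 days

te_A = (7 + 4·8 + 9)/6 = 48/6 = 8
te_B = (2 + 4·4 + 12)/6 = 30/6 = 5
te_C = (5 + 4·8 + 11)/6 = 48/6 = 8
te_D = (7 + 4·11 + 15)/6 = 66/6 = 11
te_E = (10 + 4·12 + 14)/6 = 72/6 = 12
te_F = (1 + 4·6 + 17)/6 = 42/6 = 7
te_G = (10 + 4·14 + 24)/6 = 90/6 = 15

Forward pass:
ES_A = 0; EF_A = 8
ES_B = 8; EF_B = 8+5 = 13
ES_C = 8; EF_C = 8+8 = 16
ES_D = 8; EF_D = 8+11 = 19
ES_E = 16; EF_E = 16+12 = 28
ES_F = 8; EF_F = 8+7 = 15
ES_G = max(EF_B=13, EF_D=19, EF_E=28, EF_F=15) = 28; EF_G = 28+15 = 43
Expected project duration μ = 43 days. Critical path: A → C → E → G.

Backward pass:
LF_G = 43; LS_G = 43−15 = 28
LF_F = LS_G = 28; LS_F = 28−7 = 21
LF_E = LS_G = 28; LS_E = 28−12 = 16
LF_D = LS_G = 28; LS_D = 28−11 = 17
LF_C = LS_E = 16; LS_C = 16−8 = 8
LF_B = LS_G = 28; LS_B = 28−5 = 23
LF_A = min(LS_B=23, LS_C=8, LS_D=17, LS_F=21) = 8; LS_A = 8−8 = 0
Slack_B = LS_B − ES_B = 23 − 8 = 15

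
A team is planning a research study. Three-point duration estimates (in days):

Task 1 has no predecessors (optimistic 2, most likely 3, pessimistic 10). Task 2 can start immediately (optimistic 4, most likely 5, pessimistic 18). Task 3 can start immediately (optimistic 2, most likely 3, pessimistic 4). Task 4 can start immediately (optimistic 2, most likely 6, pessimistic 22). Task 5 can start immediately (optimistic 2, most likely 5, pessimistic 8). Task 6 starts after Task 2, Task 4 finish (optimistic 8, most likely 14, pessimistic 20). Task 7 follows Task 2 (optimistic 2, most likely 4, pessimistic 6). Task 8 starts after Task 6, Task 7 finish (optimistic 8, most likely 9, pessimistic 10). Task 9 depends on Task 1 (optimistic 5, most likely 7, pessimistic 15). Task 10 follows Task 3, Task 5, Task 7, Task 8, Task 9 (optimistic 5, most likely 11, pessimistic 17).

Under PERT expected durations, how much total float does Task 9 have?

19 days

te_Task 1 = (2 + 4·3 + 10)/6 = 24/6 = 4
te_Task 2 = (4 + 4·5 + 18)/6 = 42/6 = 7
te_Task 3 = (2 + 4·3 + 4)/6 = 18/6 = 3
te_Task 4 = (2 + 4·6 + 22)/6 = 48/6 = 8
te_Task 5 = (2 + 4·5 + 8)/6 = 30/6 = 5
te_Task 6 = (8 + 4·14 + 20)/6 = 84/6 = 14
te_Task 7 = (2 + 4·4 + 6)/6 = 24/6 = 4
te_Task 8 = (8 + 4·9 + 10)/6 = 54/6 = 9
te_Task 9 = (5 + 4·7 + 15)/6 = 48/6 = 8
te_Task 10 = (5 + 4·11 + 17)/6 = 66/6 = 11

Forward pass:
ES_Task 1 = 0; EF_Task 1 = 4
ES_Task 2 = 0; EF_Task 2 = 7
ES_Task 3 = 0; EF_Task 3 = 3
ES_Task 4 = 0; EF_Task 4 = 8
ES_Task 5 = 0; EF_Task 5 = 5
ES_Task 6 = max(EF_Task 2=7, EF_Task 4=8) = 8; EF_Task 6 = 8+14 = 22
ES_Task 7 = 7; EF_Task 7 = 7+4 = 11
ES_Task 8 = max(EF_Task 6=22, EF_Task 7=11) = 22; EF_Task 8 = 22+9 = 31
ES_Task 9 = 4; EF_Task 9 = 4+8 = 12
ES_Task 10 = max(EF_Task 3=3, EF_Task 5=5, EF_Task 7=11, EF_Task 8=31, EF_Task 9=12) = 31; EF_Task 10 = 31+11 = 42
Expected project duration μ = 42 days. Critical path: Task 4 → Task 6 → Task 8 → Task 10.

Backward pass:
LF_Task 10 = 42; LS_Task 10 = 42−11 = 31
LF_Task 9 = LS_Task 10 = 31; LS_Task 9 = 31−8 = 23
LF_Task 8 = LS_Task 10 = 31; LS_Task 8 = 31−9 = 22
LF_Task 7 = min(LS_Task 8=22, LS_Task 10=31) = 22; LS_Task 7 = 22−4 = 18
LF_Task 6 = LS_Task 8 = 22; LS_Task 6 = 22−14 = 8
LF_Task 5 = LS_Task 10 = 31; LS_Task 5 = 31−5 = 26
LF_Task 4 = LS_Task 6 = 8; LS_Task 4 = 8−8 = 0
LF_Task 3 = LS_Task 10 = 31; LS_Task 3 = 31−3 = 28
LF_Task 2 = min(LS_Task 6=8, LS_Task 7=18) = 8; LS_Task 2 = 8−7 = 1
LF_Task 1 = LS_Task 9 = 23; LS_Task 1 = 23−4 = 19
Slack_Task 9 = LS_Task 9 − ES_Task 9 = 23 − 4 = 19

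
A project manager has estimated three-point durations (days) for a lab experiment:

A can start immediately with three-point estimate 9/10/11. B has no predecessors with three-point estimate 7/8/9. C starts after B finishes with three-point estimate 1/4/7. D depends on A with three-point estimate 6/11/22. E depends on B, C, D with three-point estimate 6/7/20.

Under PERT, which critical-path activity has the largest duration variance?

D

te_A = (9 + 4·10 + 11)/6 = 60/6 = 10; σ²_A = ((11−9)/6)² = 0.111
te_B = (7 + 4·8 + 9)/6 = 48/6 = 8; σ²_B = ((9−7)/6)² = 0.111
te_C = (1 + 4·4 + 7)/6 = 24/6 = 4; σ²_C = ((7−1)/6)² = 1.000
te_D = (6 + 4·11 + 22)/6 = 72/6 = 12; σ²_D = ((22−6)/6)² = 7.111
te_E = (6 + 4·7 + 20)/6 = 54/6 = 9; σ²_E = ((20−6)/6)² = 5.444

Forward pass:
ES_A = 0; EF_A = 10
ES_B = 0; EF_B = 8
ES_C = 8; EF_C = 8+4 = 12
ES_D = 10; EF_D = 10+12 = 22
ES_E = max(EF_B=8, EF_C=12, EF_D=22) = 22; EF_E = 22+9 = 31
Expected project duration μ = 31 days. Critical path: A → D → E.

Variances on critical path: σ²_A=0.111, σ²_D=7.111, σ²_E=5.444.
Largest is σ²_D = 7.111.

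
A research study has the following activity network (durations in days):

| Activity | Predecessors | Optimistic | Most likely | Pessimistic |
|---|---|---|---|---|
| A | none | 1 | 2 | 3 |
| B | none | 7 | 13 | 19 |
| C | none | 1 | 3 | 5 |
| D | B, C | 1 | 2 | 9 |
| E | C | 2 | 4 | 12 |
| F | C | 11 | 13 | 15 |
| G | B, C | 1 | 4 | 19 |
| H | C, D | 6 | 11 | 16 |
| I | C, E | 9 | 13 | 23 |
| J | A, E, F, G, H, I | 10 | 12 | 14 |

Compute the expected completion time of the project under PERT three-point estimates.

39 days

te_A = (1 + 4·2 + 3)/6 = 12/6 = 2
te_B = (7 + 4·13 + 19)/6 = 78/6 = 13
te_C = (1 + 4·3 + 5)/6 = 18/6 = 3
te_D = (1 + 4·2 + 9)/6 = 18/6 = 3
te_E = (2 + 4·4 + 12)/6 = 30/6 = 5
te_F = (11 + 4·13 + 15)/6 = 78/6 = 13
te_G = (1 + 4·4 + 19)/6 = 36/6 = 6
te_H = (6 + 4·11 + 16)/6 = 66/6 = 11
te_I = (9 + 4·13 + 23)/6 = 84/6 = 14
te_J = (10 + 4·12 + 14)/6 = 72/6 = 12

Forward pass:
ES_A = 0; EF_A = 2
ES_B = 0; EF_B = 13
ES_C = 0; EF_C = 3
ES_D = max(EF_B=13, EF_C=3) = 13; EF_D = 13+3 = 16
ES_E = 3; EF_E = 3+5 = 8
ES_F = 3; EF_F = 3+13 = 16
ES_G = max(EF_B=13, EF_C=3) = 13; EF_G = 13+6 = 19
ES_H = max(EF_C=3, EF_D=16) = 16; EF_H = 16+11 = 27
ES_I = max(EF_C=3, EF_E=8) = 8; EF_I = 8+14 = 22
ES_J = max(EF_A=2, EF_E=8, EF_F=16, EF_G=19, EF_H=27, EF_I=22) = 27; EF_J = 27+12 = 39
Expected project duration μ = 39 days. Critical path: B → D → H → J.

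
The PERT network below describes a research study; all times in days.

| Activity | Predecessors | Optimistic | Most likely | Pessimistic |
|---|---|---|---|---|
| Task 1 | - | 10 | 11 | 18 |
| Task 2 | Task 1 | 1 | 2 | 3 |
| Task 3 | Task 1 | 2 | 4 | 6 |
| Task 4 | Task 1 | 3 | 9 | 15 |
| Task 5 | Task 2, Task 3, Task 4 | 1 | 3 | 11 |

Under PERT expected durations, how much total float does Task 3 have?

te_Task 1 = (10 + 4·11 + 18)/6 = 72/6 = 12
te_Task 2 = (1 + 4·2 + 3)/6 = 12/6 = 2
te_Task 3 = (2 + 4·4 + 6)/6 = 24/6 = 4
te_Task 4 = (3 + 4·9 + 15)/6 = 54/6 = 9
te_Task 5 = (1 + 4·3 + 11)/6 = 24/6 = 4

Forward pass:
ES_Task 1 = 0; EF_Task 1 = 12
ES_Task 2 = 12; EF_Task 2 = 12+2 = 14
ES_Task 3 = 12; EF_Task 3 = 12+4 = 16
ES_Task 4 = 12; EF_Task 4 = 12+9 = 21
ES_Task 5 = max(EF_Task 2=14, EF_Task 3=16, EF_Task 4=21) = 21; EF_Task 5 = 21+4 = 25
Expected project duration μ = 25 days. Critical path: Task 1 → Task 4 → Task 5.

Backward pass:
LF_Task 5 = 25; LS_Task 5 = 25−4 = 21
LF_Task 4 = LS_Task 5 = 21; LS_Task 4 = 21−9 = 12
LF_Task 3 = LS_Task 5 = 21; LS_Task 3 = 21−4 = 17
LF_Task 2 = LS_Task 5 = 21; LS_Task 2 = 21−2 = 19
LF_Task 1 = min(LS_Task 2=19, LS_Task 3=17, LS_Task 4=12) = 12; LS_Task 1 = 12−12 = 0
Slack_Task 3 = LS_Task 3 − ES_Task 3 = 17 − 12 = 5

5 days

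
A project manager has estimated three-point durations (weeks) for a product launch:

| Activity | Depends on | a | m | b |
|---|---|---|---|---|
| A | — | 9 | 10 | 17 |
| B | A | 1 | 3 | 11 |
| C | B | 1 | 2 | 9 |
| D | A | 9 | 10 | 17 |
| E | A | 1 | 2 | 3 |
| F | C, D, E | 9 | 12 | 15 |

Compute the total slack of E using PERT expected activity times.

te_A = (9 + 4·10 + 17)/6 = 66/6 = 11
te_B = (1 + 4·3 + 11)/6 = 24/6 = 4
te_C = (1 + 4·2 + 9)/6 = 18/6 = 3
te_D = (9 + 4·10 + 17)/6 = 66/6 = 11
te_E = (1 + 4·2 + 3)/6 = 12/6 = 2
te_F = (9 + 4·12 + 15)/6 = 72/6 = 12

Forward pass:
ES_A = 0; EF_A = 11
ES_B = 11; EF_B = 11+4 = 15
ES_C = 15; EF_C = 15+3 = 18
ES_D = 11; EF_D = 11+11 = 22
ES_E = 11; EF_E = 11+2 = 13
ES_F = max(EF_C=18, EF_D=22, EF_E=13) = 22; EF_F = 22+12 = 34
Expected project duration μ = 34 weeks. Critical path: A → D → F.

Backward pass:
LF_F = 34; LS_F = 34−12 = 22
LF_E = LS_F = 22; LS_E = 22−2 = 20
LF_D = LS_F = 22; LS_D = 22−11 = 11
LF_C = LS_F = 22; LS_C = 22−3 = 19
LF_B = LS_C = 19; LS_B = 19−4 = 15
LF_A = min(LS_B=15, LS_D=11, LS_E=20) = 11; LS_A = 11−11 = 0
Slack_E = LS_E − ES_E = 20 − 11 = 9

9 weeks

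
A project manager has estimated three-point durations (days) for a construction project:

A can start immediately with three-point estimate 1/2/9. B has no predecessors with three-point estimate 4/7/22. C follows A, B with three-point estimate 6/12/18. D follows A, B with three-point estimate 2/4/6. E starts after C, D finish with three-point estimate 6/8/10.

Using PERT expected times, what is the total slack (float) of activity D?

te_A = (1 + 4·2 + 9)/6 = 18/6 = 3
te_B = (4 + 4·7 + 22)/6 = 54/6 = 9
te_C = (6 + 4·12 + 18)/6 = 72/6 = 12
te_D = (2 + 4·4 + 6)/6 = 24/6 = 4
te_E = (6 + 4·8 + 10)/6 = 48/6 = 8

Forward pass:
ES_A = 0; EF_A = 3
ES_B = 0; EF_B = 9
ES_C = max(EF_A=3, EF_B=9) = 9; EF_C = 9+12 = 21
ES_D = max(EF_A=3, EF_B=9) = 9; EF_D = 9+4 = 13
ES_E = max(EF_C=21, EF_D=13) = 21; EF_E = 21+8 = 29
Expected project duration μ = 29 days. Critical path: B → C → E.

Backward pass:
LF_E = 29; LS_E = 29−8 = 21
LF_D = LS_E = 21; LS_D = 21−4 = 17
LF_C = LS_E = 21; LS_C = 21−12 = 9
LF_B = min(LS_C=9, LS_D=17) = 9; LS_B = 9−9 = 0
LF_A = min(LS_C=9, LS_D=17) = 9; LS_A = 9−3 = 6
Slack_D = LS_D − ES_D = 17 − 9 = 8

8 days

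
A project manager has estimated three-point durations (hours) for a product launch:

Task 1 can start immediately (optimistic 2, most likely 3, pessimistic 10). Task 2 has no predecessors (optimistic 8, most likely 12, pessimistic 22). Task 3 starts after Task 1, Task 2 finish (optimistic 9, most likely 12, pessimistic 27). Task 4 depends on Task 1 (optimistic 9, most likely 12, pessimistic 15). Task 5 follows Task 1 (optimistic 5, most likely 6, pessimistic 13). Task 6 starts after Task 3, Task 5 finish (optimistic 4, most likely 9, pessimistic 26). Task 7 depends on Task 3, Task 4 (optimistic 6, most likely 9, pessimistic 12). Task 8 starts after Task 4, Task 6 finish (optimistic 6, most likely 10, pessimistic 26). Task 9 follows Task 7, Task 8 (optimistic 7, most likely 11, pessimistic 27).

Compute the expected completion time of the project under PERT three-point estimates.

63 hours

te_Task 1 = (2 + 4·3 + 10)/6 = 24/6 = 4
te_Task 2 = (8 + 4·12 + 22)/6 = 78/6 = 13
te_Task 3 = (9 + 4·12 + 27)/6 = 84/6 = 14
te_Task 4 = (9 + 4·12 + 15)/6 = 72/6 = 12
te_Task 5 = (5 + 4·6 + 13)/6 = 42/6 = 7
te_Task 6 = (4 + 4·9 + 26)/6 = 66/6 = 11
te_Task 7 = (6 + 4·9 + 12)/6 = 54/6 = 9
te_Task 8 = (6 + 4·10 + 26)/6 = 72/6 = 12
te_Task 9 = (7 + 4·11 + 27)/6 = 78/6 = 13

Forward pass:
ES_Task 1 = 0; EF_Task 1 = 4
ES_Task 2 = 0; EF_Task 2 = 13
ES_Task 3 = max(EF_Task 1=4, EF_Task 2=13) = 13; EF_Task 3 = 13+14 = 27
ES_Task 4 = 4; EF_Task 4 = 4+12 = 16
ES_Task 5 = 4; EF_Task 5 = 4+7 = 11
ES_Task 6 = max(EF_Task 3=27, EF_Task 5=11) = 27; EF_Task 6 = 27+11 = 38
ES_Task 7 = max(EF_Task 3=27, EF_Task 4=16) = 27; EF_Task 7 = 27+9 = 36
ES_Task 8 = max(EF_Task 4=16, EF_Task 6=38) = 38; EF_Task 8 = 38+12 = 50
ES_Task 9 = max(EF_Task 7=36, EF_Task 8=50) = 50; EF_Task 9 = 50+13 = 63
Expected project duration μ = 63 hours. Critical path: Task 2 → Task 3 → Task 6 → Task 8 → Task 9.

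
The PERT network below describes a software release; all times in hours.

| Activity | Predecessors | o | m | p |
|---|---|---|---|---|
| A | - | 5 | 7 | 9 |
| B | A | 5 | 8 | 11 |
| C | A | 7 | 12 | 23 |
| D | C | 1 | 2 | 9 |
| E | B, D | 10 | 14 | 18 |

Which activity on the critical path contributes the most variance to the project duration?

C

te_A = (5 + 4·7 + 9)/6 = 42/6 = 7; σ²_A = ((9−5)/6)² = 0.444
te_B = (5 + 4·8 + 11)/6 = 48/6 = 8; σ²_B = ((11−5)/6)² = 1.000
te_C = (7 + 4·12 + 23)/6 = 78/6 = 13; σ²_C = ((23−7)/6)² = 7.111
te_D = (1 + 4·2 + 9)/6 = 18/6 = 3; σ²_D = ((9−1)/6)² = 1.778
te_E = (10 + 4·14 + 18)/6 = 84/6 = 14; σ²_E = ((18−10)/6)² = 1.778

Forward pass:
ES_A = 0; EF_A = 7
ES_B = 7; EF_B = 7+8 = 15
ES_C = 7; EF_C = 7+13 = 20
ES_D = 20; EF_D = 20+3 = 23
ES_E = max(EF_B=15, EF_D=23) = 23; EF_E = 23+14 = 37
Expected project duration μ = 37 hours. Critical path: A → C → D → E.

Variances on critical path: σ²_A=0.444, σ²_C=7.111, σ²_D=1.778, σ²_E=1.778.
Largest is σ²_C = 7.111.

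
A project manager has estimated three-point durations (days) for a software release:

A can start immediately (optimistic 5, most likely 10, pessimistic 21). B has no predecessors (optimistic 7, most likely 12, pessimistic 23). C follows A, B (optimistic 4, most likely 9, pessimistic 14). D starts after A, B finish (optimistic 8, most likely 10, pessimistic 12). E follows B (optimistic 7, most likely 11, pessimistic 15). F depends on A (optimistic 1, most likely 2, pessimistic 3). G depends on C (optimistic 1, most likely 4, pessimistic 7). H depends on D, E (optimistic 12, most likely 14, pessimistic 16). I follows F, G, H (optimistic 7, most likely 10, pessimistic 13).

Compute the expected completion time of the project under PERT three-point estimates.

te_A = (5 + 4·10 + 21)/6 = 66/6 = 11
te_B = (7 + 4·12 + 23)/6 = 78/6 = 13
te_C = (4 + 4·9 + 14)/6 = 54/6 = 9
te_D = (8 + 4·10 + 12)/6 = 60/6 = 10
te_E = (7 + 4·11 + 15)/6 = 66/6 = 11
te_F = (1 + 4·2 + 3)/6 = 12/6 = 2
te_G = (1 + 4·4 + 7)/6 = 24/6 = 4
te_H = (12 + 4·14 + 16)/6 = 84/6 = 14
te_I = (7 + 4·10 + 13)/6 = 60/6 = 10

Forward pass:
ES_A = 0; EF_A = 11
ES_B = 0; EF_B = 13
ES_C = max(EF_A=11, EF_B=13) = 13; EF_C = 13+9 = 22
ES_D = max(EF_A=11, EF_B=13) = 13; EF_D = 13+10 = 23
ES_E = 13; EF_E = 13+11 = 24
ES_F = 11; EF_F = 11+2 = 13
ES_G = 22; EF_G = 22+4 = 26
ES_H = max(EF_D=23, EF_E=24) = 24; EF_H = 24+14 = 38
ES_I = max(EF_F=13, EF_G=26, EF_H=38) = 38; EF_I = 38+10 = 48
Expected project duration μ = 48 days. Critical path: B → E → H → I.

48 days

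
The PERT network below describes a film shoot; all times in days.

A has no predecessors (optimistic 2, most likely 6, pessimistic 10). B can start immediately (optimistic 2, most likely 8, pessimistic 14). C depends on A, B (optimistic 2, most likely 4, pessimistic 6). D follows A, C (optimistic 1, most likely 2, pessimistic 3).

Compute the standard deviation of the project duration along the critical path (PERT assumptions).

2.13 days

te_A = (2 + 4·6 + 10)/6 = 36/6 = 6; σ²_A = ((10−2)/6)² = 1.778
te_B = (2 + 4·8 + 14)/6 = 48/6 = 8; σ²_B = ((14−2)/6)² = 4.000
te_C = (2 + 4·4 + 6)/6 = 24/6 = 4; σ²_C = ((6−2)/6)² = 0.444
te_D = (1 + 4·2 + 3)/6 = 12/6 = 2; σ²_D = ((3−1)/6)² = 0.111

Forward pass:
ES_A = 0; EF_A = 6
ES_B = 0; EF_B = 8
ES_C = max(EF_A=6, EF_B=8) = 8; EF_C = 8+4 = 12
ES_D = max(EF_A=6, EF_C=12) = 12; EF_D = 12+2 = 14
Expected project duration μ = 14 days. Critical path: B → C → D.

Variance along critical path = 4.000 + 0.444 + 0.111 = 4.556
σ = √4.556 = 2.134 days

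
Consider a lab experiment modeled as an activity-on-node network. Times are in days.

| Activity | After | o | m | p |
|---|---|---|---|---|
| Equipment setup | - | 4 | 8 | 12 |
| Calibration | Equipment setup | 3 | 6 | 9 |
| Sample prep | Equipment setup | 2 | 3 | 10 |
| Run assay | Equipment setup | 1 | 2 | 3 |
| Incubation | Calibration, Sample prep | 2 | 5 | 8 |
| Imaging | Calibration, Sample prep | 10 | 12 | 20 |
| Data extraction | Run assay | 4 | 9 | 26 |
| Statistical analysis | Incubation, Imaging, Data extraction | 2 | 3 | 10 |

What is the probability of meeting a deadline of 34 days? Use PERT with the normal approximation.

0.866

te_Equipment setup = (4 + 4·8 + 12)/6 = 48/6 = 8; σ²_Equipment setup = ((12−4)/6)² = 1.778
te_Calibration = (3 + 4·6 + 9)/6 = 36/6 = 6; σ²_Calibration = ((9−3)/6)² = 1.000
te_Sample prep = (2 + 4·3 + 10)/6 = 24/6 = 4; σ²_Sample prep = ((10−2)/6)² = 1.778
te_Run assay = (1 + 4·2 + 3)/6 = 12/6 = 2; σ²_Run assay = ((3−1)/6)² = 0.111
te_Incubation = (2 + 4·5 + 8)/6 = 30/6 = 5; σ²_Incubation = ((8−2)/6)² = 1.000
te_Imaging = (10 + 4·12 + 20)/6 = 78/6 = 13; σ²_Imaging = ((20−10)/6)² = 2.778
te_Data extraction = (4 + 4·9 + 26)/6 = 66/6 = 11; σ²_Data extraction = ((26−4)/6)² = 13.444
te_Statistical analysis = (2 + 4·3 + 10)/6 = 24/6 = 4; σ²_Statistical analysis = ((10−2)/6)² = 1.778

Forward pass:
ES_Equipment setup = 0; EF_Equipment setup = 8
ES_Calibration = 8; EF_Calibration = 8+6 = 14
ES_Sample prep = 8; EF_Sample prep = 8+4 = 12
ES_Run assay = 8; EF_Run assay = 8+2 = 10
ES_Incubation = max(EF_Calibration=14, EF_Sample prep=12) = 14; EF_Incubation = 14+5 = 19
ES_Imaging = max(EF_Calibration=14, EF_Sample prep=12) = 14; EF_Imaging = 14+13 = 27
ES_Data extraction = 10; EF_Data extraction = 10+11 = 21
ES_Statistical analysis = max(EF_Incubation=19, EF_Imaging=27, EF_Data extraction=21) = 27; EF_Statistical analysis = 27+4 = 31
Expected project duration μ = 31 days. Critical path: Equipment setup → Calibration → Imaging → Statistical analysis.

Variance along critical path = 1.778 + 1.000 + 2.778 + 1.778 = 7.333; σ = √7.333 = 2.708 days.
Z = (34 − 31) / 2.708 = 1.108
P(T ≤ 34) = Φ(1.108) ≈ 0.866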